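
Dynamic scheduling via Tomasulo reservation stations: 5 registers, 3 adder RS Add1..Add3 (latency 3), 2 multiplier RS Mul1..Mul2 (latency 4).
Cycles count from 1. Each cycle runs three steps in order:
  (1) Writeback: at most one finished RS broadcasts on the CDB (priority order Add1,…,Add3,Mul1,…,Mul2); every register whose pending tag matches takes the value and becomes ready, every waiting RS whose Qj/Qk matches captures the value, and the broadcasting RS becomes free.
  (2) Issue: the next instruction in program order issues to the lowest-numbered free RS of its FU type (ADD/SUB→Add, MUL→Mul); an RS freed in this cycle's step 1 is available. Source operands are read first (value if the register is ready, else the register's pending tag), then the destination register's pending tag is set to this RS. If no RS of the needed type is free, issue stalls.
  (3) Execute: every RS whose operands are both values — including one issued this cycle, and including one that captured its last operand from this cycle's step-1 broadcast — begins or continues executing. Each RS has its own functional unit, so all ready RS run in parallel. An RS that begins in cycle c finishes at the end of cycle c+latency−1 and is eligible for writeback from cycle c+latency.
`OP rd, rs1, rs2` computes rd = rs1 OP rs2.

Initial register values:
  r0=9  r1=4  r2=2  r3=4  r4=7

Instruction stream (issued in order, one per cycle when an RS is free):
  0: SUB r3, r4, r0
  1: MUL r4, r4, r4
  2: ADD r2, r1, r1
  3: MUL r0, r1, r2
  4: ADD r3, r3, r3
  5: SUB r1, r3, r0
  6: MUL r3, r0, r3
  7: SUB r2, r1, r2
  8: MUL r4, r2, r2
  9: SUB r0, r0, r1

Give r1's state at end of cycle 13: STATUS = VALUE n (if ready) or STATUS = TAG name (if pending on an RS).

STATUS = VALUE -36

cycle 1: issue SUB r3<-Add1 // r0:9,r1:4,r2:2,r3:Add1,r4:7
cycle 2: issue MUL r4<-Mul1 // r0:9,r1:4,r2:2,r3:Add1,r4:Mul1
cycle 3: issue ADD r2<-Add2 // r0:9,r1:4,r2:Add2,r3:Add1,r4:Mul1
cycle 4: CDB Add1=-2; issue MUL r0<-Mul2 // r0:Mul2,r1:4,r2:Add2,r3:-2,r4:Mul1
cycle 5: issue ADD r3<-Add1 // r0:Mul2,r1:4,r2:Add2,r3:Add1,r4:Mul1
cycle 6: CDB Add2=8; issue SUB r1<-Add2 // r0:Mul2,r1:Add2,r2:8,r3:Add1,r4:Mul1
cycle 7: CDB Mul1=49; issue MUL r3<-Mul1 // r0:Mul2,r1:Add2,r2:8,r3:Mul1,r4:49
cycle 8: CDB Add1=-4; issue SUB r2<-Add1 // r0:Mul2,r1:Add2,r2:Add1,r3:Mul1,r4:49
cycle 9: stall // r0:Mul2,r1:Add2,r2:Add1,r3:Mul1,r4:49
cycle 10: CDB Mul2=32; issue MUL r4<-Mul2 // r0:32,r1:Add2,r2:Add1,r3:Mul1,r4:Mul2
cycle 11: issue SUB r0<-Add3 // r0:Add3,r1:Add2,r2:Add1,r3:Mul1,r4:Mul2
cycle 12: - // r0:Add3,r1:Add2,r2:Add1,r3:Mul1,r4:Mul2
cycle 13: CDB Add2=-36 // r0:Add3,r1:-36,r2:Add1,r3:Mul1,r4:Mul2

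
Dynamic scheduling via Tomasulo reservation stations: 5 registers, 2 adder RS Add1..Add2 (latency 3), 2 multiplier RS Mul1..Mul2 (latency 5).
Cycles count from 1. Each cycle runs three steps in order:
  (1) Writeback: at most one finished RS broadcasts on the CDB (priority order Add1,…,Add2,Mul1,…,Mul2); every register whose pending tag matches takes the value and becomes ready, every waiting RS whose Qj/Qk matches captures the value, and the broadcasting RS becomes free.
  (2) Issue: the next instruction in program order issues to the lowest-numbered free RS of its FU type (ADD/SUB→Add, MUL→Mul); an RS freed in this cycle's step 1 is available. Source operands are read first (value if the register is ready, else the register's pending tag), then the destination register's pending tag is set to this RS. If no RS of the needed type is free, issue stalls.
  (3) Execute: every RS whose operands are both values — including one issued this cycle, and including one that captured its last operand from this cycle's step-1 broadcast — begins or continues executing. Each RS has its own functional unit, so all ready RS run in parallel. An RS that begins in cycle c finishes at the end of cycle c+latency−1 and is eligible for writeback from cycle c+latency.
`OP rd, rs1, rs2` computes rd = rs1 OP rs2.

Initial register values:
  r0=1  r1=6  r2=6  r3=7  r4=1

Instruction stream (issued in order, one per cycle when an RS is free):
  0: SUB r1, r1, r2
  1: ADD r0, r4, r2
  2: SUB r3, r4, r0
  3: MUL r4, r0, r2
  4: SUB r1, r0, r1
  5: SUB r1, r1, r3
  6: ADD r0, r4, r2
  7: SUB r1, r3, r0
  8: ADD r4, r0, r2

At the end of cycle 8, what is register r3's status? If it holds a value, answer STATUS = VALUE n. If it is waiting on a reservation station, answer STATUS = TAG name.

STATUS = VALUE -6

cycle 1: issue SUB r1<-Add1 // r0:1,r1:Add1,r2:6,r3:7,r4:1
cycle 2: issue ADD r0<-Add2 // r0:Add2,r1:Add1,r2:6,r3:7,r4:1
cycle 3: stall // r0:Add2,r1:Add1,r2:6,r3:7,r4:1
cycle 4: CDB Add1=0; issue SUB r3<-Add1 // r0:Add2,r1:0,r2:6,r3:Add1,r4:1
cycle 5: CDB Add2=7; issue MUL r4<-Mul1 // r0:7,r1:0,r2:6,r3:Add1,r4:Mul1
cycle 6: issue SUB r1<-Add2 // r0:7,r1:Add2,r2:6,r3:Add1,r4:Mul1
cycle 7: stall // r0:7,r1:Add2,r2:6,r3:Add1,r4:Mul1
cycle 8: CDB Add1=-6; issue SUB r1<-Add1 // r0:7,r1:Add1,r2:6,r3:-6,r4:Mul1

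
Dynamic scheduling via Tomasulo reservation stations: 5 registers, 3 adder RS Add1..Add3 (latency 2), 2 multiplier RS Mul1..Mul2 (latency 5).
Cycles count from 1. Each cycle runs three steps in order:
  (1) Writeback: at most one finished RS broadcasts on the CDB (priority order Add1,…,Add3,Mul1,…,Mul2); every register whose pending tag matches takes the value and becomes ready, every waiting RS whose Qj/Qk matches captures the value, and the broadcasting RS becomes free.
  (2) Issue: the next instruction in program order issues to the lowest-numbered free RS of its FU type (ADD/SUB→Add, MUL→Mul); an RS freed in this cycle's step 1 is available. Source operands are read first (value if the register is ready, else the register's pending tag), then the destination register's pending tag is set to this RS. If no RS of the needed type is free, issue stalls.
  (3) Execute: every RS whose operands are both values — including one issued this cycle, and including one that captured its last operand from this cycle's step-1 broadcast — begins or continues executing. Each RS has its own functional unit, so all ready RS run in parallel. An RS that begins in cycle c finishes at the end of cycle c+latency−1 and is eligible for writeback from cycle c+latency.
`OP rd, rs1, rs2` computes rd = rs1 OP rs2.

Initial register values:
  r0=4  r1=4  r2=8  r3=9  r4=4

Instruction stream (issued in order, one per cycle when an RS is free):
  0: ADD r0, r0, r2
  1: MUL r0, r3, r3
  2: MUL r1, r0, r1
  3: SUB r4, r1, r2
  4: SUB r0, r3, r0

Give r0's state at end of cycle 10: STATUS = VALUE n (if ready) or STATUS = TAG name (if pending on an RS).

STATUS = VALUE -72

c1: issue ADD r0<-Add1 | r0:Add1,r1:4,r2:8,r3:9,r4:4
c2: issue MUL r0<-Mul1 | r0:Mul1,r1:4,r2:8,r3:9,r4:4
c3: CDB Add1=12; issue MUL r1<-Mul2 | r0:Mul1,r1:Mul2,r2:8,r3:9,r4:4
c4: issue SUB r4<-Add1 | r0:Mul1,r1:Mul2,r2:8,r3:9,r4:Add1
c5: issue SUB r0<-Add2 | r0:Add2,r1:Mul2,r2:8,r3:9,r4:Add1
c6: - | r0:Add2,r1:Mul2,r2:8,r3:9,r4:Add1
c7: CDB Mul1=81 | r0:Add2,r1:Mul2,r2:8,r3:9,r4:Add1
c8: - | r0:Add2,r1:Mul2,r2:8,r3:9,r4:Add1
c9: CDB Add2=-72 | r0:-72,r1:Mul2,r2:8,r3:9,r4:Add1
c10: - | r0:-72,r1:Mul2,r2:8,r3:9,r4:Add1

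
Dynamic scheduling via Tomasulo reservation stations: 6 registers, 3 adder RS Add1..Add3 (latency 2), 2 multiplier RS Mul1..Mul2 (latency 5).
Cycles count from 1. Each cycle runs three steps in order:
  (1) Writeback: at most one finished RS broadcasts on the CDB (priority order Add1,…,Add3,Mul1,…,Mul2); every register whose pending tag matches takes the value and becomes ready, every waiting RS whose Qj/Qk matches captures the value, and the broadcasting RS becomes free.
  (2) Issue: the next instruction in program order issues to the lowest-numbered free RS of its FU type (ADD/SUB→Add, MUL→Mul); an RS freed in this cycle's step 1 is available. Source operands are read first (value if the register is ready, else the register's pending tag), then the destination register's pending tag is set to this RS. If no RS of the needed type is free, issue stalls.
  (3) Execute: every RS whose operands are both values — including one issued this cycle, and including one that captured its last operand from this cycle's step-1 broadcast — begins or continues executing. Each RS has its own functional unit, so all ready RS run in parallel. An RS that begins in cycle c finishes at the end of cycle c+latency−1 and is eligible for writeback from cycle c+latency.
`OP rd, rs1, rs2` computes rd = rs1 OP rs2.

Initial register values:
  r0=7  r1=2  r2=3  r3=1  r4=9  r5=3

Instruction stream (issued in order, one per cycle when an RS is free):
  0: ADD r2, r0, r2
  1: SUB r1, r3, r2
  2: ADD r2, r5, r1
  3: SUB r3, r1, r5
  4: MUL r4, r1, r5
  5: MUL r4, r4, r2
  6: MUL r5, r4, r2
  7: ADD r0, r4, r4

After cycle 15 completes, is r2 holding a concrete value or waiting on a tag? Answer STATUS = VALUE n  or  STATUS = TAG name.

  c1: issue ADD r2<-Add1  regs: r0:7,r1:2,r2:Add1,r3:1,r4:9,r5:3
  c2: issue SUB r1<-Add2  regs: r0:7,r1:Add2,r2:Add1,r3:1,r4:9,r5:3
  c3: CDB Add1=10; issue ADD r2<-Add1  regs: r0:7,r1:Add2,r2:Add1,r3:1,r4:9,r5:3
  c4: issue SUB r3<-Add3  regs: r0:7,r1:Add2,r2:Add1,r3:Add3,r4:9,r5:3
  c5: CDB Add2=-9; issue MUL r4<-Mul1  regs: r0:7,r1:-9,r2:Add1,r3:Add3,r4:Mul1,r5:3
  c6: issue MUL r4<-Mul2  regs: r0:7,r1:-9,r2:Add1,r3:Add3,r4:Mul2,r5:3
  c7: CDB Add1=-6; stall  regs: r0:7,r1:-9,r2:-6,r3:Add3,r4:Mul2,r5:3
  c8: CDB Add3=-12; stall  regs: r0:7,r1:-9,r2:-6,r3:-12,r4:Mul2,r5:3
  c9: stall  regs: r0:7,r1:-9,r2:-6,r3:-12,r4:Mul2,r5:3
  c10: CDB Mul1=-27; issue MUL r5<-Mul1  regs: r0:7,r1:-9,r2:-6,r3:-12,r4:Mul2,r5:Mul1
  c11: issue ADD r0<-Add1  regs: r0:Add1,r1:-9,r2:-6,r3:-12,r4:Mul2,r5:Mul1
  c12: -  regs: r0:Add1,r1:-9,r2:-6,r3:-12,r4:Mul2,r5:Mul1
  c13: -  regs: r0:Add1,r1:-9,r2:-6,r3:-12,r4:Mul2,r5:Mul1
  c14: -  regs: r0:Add1,r1:-9,r2:-6,r3:-12,r4:Mul2,r5:Mul1
  c15: CDB Mul2=162  regs: r0:Add1,r1:-9,r2:-6,r3:-12,r4:162,r5:Mul1

STATUS = VALUE -6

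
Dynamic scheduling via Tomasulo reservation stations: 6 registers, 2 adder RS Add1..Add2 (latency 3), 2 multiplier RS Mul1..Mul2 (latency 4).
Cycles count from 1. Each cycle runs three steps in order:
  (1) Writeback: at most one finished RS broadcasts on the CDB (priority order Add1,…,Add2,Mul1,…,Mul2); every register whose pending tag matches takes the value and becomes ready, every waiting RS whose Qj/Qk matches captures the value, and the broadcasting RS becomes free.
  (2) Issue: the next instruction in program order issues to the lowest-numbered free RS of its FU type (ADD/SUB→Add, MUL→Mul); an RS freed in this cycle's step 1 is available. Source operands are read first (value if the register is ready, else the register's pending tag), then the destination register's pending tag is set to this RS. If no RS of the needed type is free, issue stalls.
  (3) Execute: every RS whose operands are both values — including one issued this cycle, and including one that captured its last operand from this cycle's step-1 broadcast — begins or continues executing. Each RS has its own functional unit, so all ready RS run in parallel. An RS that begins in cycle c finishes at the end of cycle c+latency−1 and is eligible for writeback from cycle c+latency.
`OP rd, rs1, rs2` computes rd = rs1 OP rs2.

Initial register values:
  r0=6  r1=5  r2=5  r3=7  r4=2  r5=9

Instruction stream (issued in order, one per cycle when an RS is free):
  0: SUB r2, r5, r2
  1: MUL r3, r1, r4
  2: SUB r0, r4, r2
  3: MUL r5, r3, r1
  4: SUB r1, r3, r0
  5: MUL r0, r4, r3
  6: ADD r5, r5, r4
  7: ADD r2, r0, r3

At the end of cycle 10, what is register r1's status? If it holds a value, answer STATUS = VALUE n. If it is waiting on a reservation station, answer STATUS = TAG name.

STATUS = VALUE 12

cycle 1: issue SUB r2<-Add1 // r0:6,r1:5,r2:Add1,r3:7,r4:2,r5:9
cycle 2: issue MUL r3<-Mul1 // r0:6,r1:5,r2:Add1,r3:Mul1,r4:2,r5:9
cycle 3: issue SUB r0<-Add2 // r0:Add2,r1:5,r2:Add1,r3:Mul1,r4:2,r5:9
cycle 4: CDB Add1=4; issue MUL r5<-Mul2 // r0:Add2,r1:5,r2:4,r3:Mul1,r4:2,r5:Mul2
cycle 5: issue SUB r1<-Add1 // r0:Add2,r1:Add1,r2:4,r3:Mul1,r4:2,r5:Mul2
cycle 6: CDB Mul1=10; issue MUL r0<-Mul1 // r0:Mul1,r1:Add1,r2:4,r3:10,r4:2,r5:Mul2
cycle 7: CDB Add2=-2; issue ADD r5<-Add2 // r0:Mul1,r1:Add1,r2:4,r3:10,r4:2,r5:Add2
cycle 8: stall // r0:Mul1,r1:Add1,r2:4,r3:10,r4:2,r5:Add2
cycle 9: stall // r0:Mul1,r1:Add1,r2:4,r3:10,r4:2,r5:Add2
cycle 10: CDB Add1=12; issue ADD r2<-Add1 // r0:Mul1,r1:12,r2:Add1,r3:10,r4:2,r5:Add2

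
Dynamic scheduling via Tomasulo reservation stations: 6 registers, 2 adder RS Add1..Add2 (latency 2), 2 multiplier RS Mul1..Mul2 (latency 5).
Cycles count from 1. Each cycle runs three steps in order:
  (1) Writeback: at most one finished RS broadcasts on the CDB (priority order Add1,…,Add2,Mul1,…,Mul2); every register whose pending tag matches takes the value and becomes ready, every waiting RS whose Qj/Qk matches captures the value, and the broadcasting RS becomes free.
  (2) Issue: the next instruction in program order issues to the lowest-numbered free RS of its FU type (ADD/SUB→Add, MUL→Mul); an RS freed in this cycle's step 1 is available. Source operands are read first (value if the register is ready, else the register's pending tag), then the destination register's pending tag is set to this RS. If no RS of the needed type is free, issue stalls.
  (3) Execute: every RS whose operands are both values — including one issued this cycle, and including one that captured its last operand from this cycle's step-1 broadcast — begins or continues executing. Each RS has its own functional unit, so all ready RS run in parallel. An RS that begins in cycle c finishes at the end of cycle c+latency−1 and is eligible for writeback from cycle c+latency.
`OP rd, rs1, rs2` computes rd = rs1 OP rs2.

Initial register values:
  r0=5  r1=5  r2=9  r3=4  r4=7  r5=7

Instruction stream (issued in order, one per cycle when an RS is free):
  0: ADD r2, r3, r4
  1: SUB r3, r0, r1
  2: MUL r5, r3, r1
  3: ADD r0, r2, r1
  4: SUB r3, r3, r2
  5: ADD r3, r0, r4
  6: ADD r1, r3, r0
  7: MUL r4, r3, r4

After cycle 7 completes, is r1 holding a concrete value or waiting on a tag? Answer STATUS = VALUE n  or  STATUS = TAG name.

cycle 1: issue ADD r2<-Add1 // r0:5,r1:5,r2:Add1,r3:4,r4:7,r5:7
cycle 2: issue SUB r3<-Add2 // r0:5,r1:5,r2:Add1,r3:Add2,r4:7,r5:7
cycle 3: CDB Add1=11; issue MUL r5<-Mul1 // r0:5,r1:5,r2:11,r3:Add2,r4:7,r5:Mul1
cycle 4: CDB Add2=0; issue ADD r0<-Add1 // r0:Add1,r1:5,r2:11,r3:0,r4:7,r5:Mul1
cycle 5: issue SUB r3<-Add2 // r0:Add1,r1:5,r2:11,r3:Add2,r4:7,r5:Mul1
cycle 6: CDB Add1=16; issue ADD r3<-Add1 // r0:16,r1:5,r2:11,r3:Add1,r4:7,r5:Mul1
cycle 7: CDB Add2=-11; issue ADD r1<-Add2 // r0:16,r1:Add2,r2:11,r3:Add1,r4:7,r5:Mul1

STATUS = TAG Add2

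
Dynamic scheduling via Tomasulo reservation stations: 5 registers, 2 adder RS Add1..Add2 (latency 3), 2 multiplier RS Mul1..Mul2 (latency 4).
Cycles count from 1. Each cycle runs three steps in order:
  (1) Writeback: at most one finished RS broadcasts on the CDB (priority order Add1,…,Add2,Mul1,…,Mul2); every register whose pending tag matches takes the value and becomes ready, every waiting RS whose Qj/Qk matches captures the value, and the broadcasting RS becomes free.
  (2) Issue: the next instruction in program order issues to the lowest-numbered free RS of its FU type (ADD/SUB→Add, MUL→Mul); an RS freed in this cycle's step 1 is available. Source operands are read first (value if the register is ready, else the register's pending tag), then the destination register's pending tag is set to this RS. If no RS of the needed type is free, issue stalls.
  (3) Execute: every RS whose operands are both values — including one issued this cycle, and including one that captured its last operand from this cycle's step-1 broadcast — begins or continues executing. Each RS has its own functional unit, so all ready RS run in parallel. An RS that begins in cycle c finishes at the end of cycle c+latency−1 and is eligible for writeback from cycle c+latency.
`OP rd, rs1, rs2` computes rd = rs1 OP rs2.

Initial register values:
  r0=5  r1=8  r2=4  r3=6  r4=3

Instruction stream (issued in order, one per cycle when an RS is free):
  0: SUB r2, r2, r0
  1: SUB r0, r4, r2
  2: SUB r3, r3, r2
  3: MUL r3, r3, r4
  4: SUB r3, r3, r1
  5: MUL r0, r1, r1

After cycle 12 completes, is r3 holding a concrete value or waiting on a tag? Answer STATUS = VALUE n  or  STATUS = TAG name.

  c1: issue SUB r2<-Add1  regs: r0:5,r1:8,r2:Add1,r3:6,r4:3
  c2: issue SUB r0<-Add2  regs: r0:Add2,r1:8,r2:Add1,r3:6,r4:3
  c3: stall  regs: r0:Add2,r1:8,r2:Add1,r3:6,r4:3
  c4: CDB Add1=-1; issue SUB r3<-Add1  regs: r0:Add2,r1:8,r2:-1,r3:Add1,r4:3
  c5: issue MUL r3<-Mul1  regs: r0:Add2,r1:8,r2:-1,r3:Mul1,r4:3
  c6: stall  regs: r0:Add2,r1:8,r2:-1,r3:Mul1,r4:3
  c7: CDB Add1=7; issue SUB r3<-Add1  regs: r0:Add2,r1:8,r2:-1,r3:Add1,r4:3
  c8: CDB Add2=4; issue MUL r0<-Mul2  regs: r0:Mul2,r1:8,r2:-1,r3:Add1,r4:3
  c9: -  regs: r0:Mul2,r1:8,r2:-1,r3:Add1,r4:3
  c10: -  regs: r0:Mul2,r1:8,r2:-1,r3:Add1,r4:3
  c11: CDB Mul1=21  regs: r0:Mul2,r1:8,r2:-1,r3:Add1,r4:3
  c12: CDB Mul2=64  regs: r0:64,r1:8,r2:-1,r3:Add1,r4:3

STATUS = TAG Add1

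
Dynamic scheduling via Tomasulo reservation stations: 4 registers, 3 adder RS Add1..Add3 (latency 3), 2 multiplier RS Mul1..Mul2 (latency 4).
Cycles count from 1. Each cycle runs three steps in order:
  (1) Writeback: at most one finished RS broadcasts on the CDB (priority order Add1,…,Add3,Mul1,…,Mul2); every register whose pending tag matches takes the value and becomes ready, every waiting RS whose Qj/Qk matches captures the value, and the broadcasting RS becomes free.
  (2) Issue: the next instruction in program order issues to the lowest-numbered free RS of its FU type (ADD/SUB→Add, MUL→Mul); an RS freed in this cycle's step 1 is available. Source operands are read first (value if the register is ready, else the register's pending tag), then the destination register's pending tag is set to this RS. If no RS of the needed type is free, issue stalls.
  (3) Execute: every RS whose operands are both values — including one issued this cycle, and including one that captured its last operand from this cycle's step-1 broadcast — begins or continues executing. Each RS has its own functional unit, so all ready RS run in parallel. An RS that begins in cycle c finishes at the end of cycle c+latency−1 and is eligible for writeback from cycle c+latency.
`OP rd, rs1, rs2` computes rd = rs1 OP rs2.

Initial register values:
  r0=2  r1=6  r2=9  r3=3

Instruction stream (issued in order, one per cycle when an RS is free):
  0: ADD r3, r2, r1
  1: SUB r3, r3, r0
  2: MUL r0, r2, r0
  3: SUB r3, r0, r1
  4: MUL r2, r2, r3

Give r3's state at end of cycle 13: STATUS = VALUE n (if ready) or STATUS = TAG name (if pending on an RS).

c1: issue ADD r3<-Add1 | r0:2,r1:6,r2:9,r3:Add1
c2: issue SUB r3<-Add2 | r0:2,r1:6,r2:9,r3:Add2
c3: issue MUL r0<-Mul1 | r0:Mul1,r1:6,r2:9,r3:Add2
c4: CDB Add1=15; issue SUB r3<-Add1 | r0:Mul1,r1:6,r2:9,r3:Add1
c5: issue MUL r2<-Mul2 | r0:Mul1,r1:6,r2:Mul2,r3:Add1
c6: - | r0:Mul1,r1:6,r2:Mul2,r3:Add1
c7: CDB Add2=13 | r0:Mul1,r1:6,r2:Mul2,r3:Add1
c8: CDB Mul1=18 | r0:18,r1:6,r2:Mul2,r3:Add1
c9: - | r0:18,r1:6,r2:Mul2,r3:Add1
c10: - | r0:18,r1:6,r2:Mul2,r3:Add1
c11: CDB Add1=12 | r0:18,r1:6,r2:Mul2,r3:12
c12: - | r0:18,r1:6,r2:Mul2,r3:12
c13: - | r0:18,r1:6,r2:Mul2,r3:12

STATUS = VALUE 12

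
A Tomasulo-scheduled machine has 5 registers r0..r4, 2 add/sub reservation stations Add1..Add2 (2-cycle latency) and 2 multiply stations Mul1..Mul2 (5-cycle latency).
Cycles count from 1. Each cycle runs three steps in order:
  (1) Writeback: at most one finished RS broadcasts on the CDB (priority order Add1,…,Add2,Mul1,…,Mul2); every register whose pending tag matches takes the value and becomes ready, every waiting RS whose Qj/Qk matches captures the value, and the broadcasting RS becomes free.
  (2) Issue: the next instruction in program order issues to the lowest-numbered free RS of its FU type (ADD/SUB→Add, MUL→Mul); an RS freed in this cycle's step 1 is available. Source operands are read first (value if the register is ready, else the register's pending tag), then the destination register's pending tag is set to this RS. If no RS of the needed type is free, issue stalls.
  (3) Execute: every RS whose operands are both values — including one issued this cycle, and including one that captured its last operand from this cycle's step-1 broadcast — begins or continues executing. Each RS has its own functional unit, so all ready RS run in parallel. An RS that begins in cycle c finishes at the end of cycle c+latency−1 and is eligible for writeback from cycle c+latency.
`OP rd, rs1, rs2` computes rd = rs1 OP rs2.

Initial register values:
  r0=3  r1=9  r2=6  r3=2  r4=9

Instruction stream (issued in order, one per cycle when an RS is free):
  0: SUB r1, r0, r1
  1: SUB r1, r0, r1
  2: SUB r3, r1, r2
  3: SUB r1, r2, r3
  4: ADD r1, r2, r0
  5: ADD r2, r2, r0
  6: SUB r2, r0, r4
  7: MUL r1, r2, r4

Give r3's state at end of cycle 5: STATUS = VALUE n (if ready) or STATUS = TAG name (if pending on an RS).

STATUS = TAG Add1

cycle 1: issue SUB r1<-Add1 // r0:3,r1:Add1,r2:6,r3:2,r4:9
cycle 2: issue SUB r1<-Add2 // r0:3,r1:Add2,r2:6,r3:2,r4:9
cycle 3: CDB Add1=-6; issue SUB r3<-Add1 // r0:3,r1:Add2,r2:6,r3:Add1,r4:9
cycle 4: stall // r0:3,r1:Add2,r2:6,r3:Add1,r4:9
cycle 5: CDB Add2=9; issue SUB r1<-Add2 // r0:3,r1:Add2,r2:6,r3:Add1,r4:9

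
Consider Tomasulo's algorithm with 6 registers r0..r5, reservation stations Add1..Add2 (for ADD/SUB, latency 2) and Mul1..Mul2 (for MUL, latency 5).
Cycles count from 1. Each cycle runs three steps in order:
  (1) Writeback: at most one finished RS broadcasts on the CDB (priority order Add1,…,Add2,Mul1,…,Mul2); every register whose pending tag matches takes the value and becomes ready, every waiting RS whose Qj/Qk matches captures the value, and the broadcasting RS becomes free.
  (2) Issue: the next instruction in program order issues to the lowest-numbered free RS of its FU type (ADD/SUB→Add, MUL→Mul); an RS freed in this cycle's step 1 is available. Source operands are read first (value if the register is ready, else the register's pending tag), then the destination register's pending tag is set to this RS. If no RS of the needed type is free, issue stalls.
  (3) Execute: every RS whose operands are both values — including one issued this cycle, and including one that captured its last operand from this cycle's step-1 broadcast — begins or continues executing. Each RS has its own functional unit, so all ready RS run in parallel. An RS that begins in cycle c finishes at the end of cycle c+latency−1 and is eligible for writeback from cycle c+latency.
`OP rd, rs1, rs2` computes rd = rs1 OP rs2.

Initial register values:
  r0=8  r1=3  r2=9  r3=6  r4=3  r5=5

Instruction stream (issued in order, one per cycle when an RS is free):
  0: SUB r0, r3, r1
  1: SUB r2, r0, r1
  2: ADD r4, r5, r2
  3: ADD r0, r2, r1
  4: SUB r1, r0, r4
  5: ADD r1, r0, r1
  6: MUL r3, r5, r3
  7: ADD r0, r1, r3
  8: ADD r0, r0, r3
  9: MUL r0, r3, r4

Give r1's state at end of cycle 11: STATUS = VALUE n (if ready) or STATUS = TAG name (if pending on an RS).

c1: issue SUB r0<-Add1 | r0:Add1,r1:3,r2:9,r3:6,r4:3,r5:5
c2: issue SUB r2<-Add2 | r0:Add1,r1:3,r2:Add2,r3:6,r4:3,r5:5
c3: CDB Add1=3; issue ADD r4<-Add1 | r0:3,r1:3,r2:Add2,r3:6,r4:Add1,r5:5
c4: stall | r0:3,r1:3,r2:Add2,r3:6,r4:Add1,r5:5
c5: CDB Add2=0; issue ADD r0<-Add2 | r0:Add2,r1:3,r2:0,r3:6,r4:Add1,r5:5
c6: stall | r0:Add2,r1:3,r2:0,r3:6,r4:Add1,r5:5
c7: CDB Add1=5; issue SUB r1<-Add1 | r0:Add2,r1:Add1,r2:0,r3:6,r4:5,r5:5
c8: CDB Add2=3; issue ADD r1<-Add2 | r0:3,r1:Add2,r2:0,r3:6,r4:5,r5:5
c9: issue MUL r3<-Mul1 | r0:3,r1:Add2,r2:0,r3:Mul1,r4:5,r5:5
c10: CDB Add1=-2; issue ADD r0<-Add1 | r0:Add1,r1:Add2,r2:0,r3:Mul1,r4:5,r5:5
c11: stall | r0:Add1,r1:Add2,r2:0,r3:Mul1,r4:5,r5:5

STATUS = TAG Add2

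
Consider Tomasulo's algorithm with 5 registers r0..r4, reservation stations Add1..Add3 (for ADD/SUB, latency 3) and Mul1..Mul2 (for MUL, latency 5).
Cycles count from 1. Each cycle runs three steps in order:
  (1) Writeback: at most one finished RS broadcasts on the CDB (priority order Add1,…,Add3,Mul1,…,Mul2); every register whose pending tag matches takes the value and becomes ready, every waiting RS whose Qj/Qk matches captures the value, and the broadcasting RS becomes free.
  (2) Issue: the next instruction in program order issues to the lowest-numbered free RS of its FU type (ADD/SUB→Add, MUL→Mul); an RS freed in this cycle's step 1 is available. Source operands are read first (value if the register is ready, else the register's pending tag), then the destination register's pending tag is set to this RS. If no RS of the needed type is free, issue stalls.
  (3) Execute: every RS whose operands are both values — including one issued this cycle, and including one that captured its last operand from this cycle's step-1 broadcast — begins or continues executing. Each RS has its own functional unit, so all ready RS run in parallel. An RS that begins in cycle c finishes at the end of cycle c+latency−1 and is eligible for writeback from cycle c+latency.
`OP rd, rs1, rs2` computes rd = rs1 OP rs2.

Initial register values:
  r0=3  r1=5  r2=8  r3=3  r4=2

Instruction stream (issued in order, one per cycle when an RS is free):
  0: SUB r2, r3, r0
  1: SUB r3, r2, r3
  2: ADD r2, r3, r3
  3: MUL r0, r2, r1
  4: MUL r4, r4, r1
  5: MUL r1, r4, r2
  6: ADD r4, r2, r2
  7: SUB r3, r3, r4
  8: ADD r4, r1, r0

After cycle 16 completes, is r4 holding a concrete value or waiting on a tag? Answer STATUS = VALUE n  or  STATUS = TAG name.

STATUS = TAG Add3

c1: issue SUB r2<-Add1 | r0:3,r1:5,r2:Add1,r3:3,r4:2
c2: issue SUB r3<-Add2 | r0:3,r1:5,r2:Add1,r3:Add2,r4:2
c3: issue ADD r2<-Add3 | r0:3,r1:5,r2:Add3,r3:Add2,r4:2
c4: CDB Add1=0; issue MUL r0<-Mul1 | r0:Mul1,r1:5,r2:Add3,r3:Add2,r4:2
c5: issue MUL r4<-Mul2 | r0:Mul1,r1:5,r2:Add3,r3:Add2,r4:Mul2
c6: stall | r0:Mul1,r1:5,r2:Add3,r3:Add2,r4:Mul2
c7: CDB Add2=-3; stall | r0:Mul1,r1:5,r2:Add3,r3:-3,r4:Mul2
c8: stall | r0:Mul1,r1:5,r2:Add3,r3:-3,r4:Mul2
c9: stall | r0:Mul1,r1:5,r2:Add3,r3:-3,r4:Mul2
c10: CDB Add3=-6; stall | r0:Mul1,r1:5,r2:-6,r3:-3,r4:Mul2
c11: CDB Mul2=10; issue MUL r1<-Mul2 | r0:Mul1,r1:Mul2,r2:-6,r3:-3,r4:10
c12: issue ADD r4<-Add1 | r0:Mul1,r1:Mul2,r2:-6,r3:-3,r4:Add1
c13: issue SUB r3<-Add2 | r0:Mul1,r1:Mul2,r2:-6,r3:Add2,r4:Add1
c14: issue ADD r4<-Add3 | r0:Mul1,r1:Mul2,r2:-6,r3:Add2,r4:Add3
c15: CDB Add1=-12 | r0:Mul1,r1:Mul2,r2:-6,r3:Add2,r4:Add3
c16: CDB Mul1=-30 | r0:-30,r1:Mul2,r2:-6,r3:Add2,r4:Add3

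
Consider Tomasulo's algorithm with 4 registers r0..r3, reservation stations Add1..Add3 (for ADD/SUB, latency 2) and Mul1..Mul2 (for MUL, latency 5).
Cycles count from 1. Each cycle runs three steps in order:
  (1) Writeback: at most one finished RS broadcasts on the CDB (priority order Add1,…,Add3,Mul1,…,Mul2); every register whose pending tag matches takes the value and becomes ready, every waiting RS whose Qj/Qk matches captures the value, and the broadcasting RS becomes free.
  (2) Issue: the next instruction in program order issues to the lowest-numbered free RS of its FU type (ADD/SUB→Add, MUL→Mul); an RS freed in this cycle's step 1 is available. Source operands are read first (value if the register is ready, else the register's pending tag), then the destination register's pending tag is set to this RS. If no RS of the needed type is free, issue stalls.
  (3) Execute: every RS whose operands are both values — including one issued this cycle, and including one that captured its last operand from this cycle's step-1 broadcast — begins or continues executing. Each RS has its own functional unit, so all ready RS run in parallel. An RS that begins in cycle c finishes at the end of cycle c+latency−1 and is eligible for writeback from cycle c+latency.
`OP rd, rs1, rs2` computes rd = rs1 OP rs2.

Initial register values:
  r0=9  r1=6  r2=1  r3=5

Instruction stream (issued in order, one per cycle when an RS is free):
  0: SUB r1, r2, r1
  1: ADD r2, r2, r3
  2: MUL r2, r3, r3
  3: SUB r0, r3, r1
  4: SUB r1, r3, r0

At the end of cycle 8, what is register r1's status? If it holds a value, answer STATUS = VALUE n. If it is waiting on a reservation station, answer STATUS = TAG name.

STATUS = VALUE -5

  c1: issue SUB r1<-Add1  regs: r0:9,r1:Add1,r2:1,r3:5
  c2: issue ADD r2<-Add2  regs: r0:9,r1:Add1,r2:Add2,r3:5
  c3: CDB Add1=-5; issue MUL r2<-Mul1  regs: r0:9,r1:-5,r2:Mul1,r3:5
  c4: CDB Add2=6; issue SUB r0<-Add1  regs: r0:Add1,r1:-5,r2:Mul1,r3:5
  c5: issue SUB r1<-Add2  regs: r0:Add1,r1:Add2,r2:Mul1,r3:5
  c6: CDB Add1=10  regs: r0:10,r1:Add2,r2:Mul1,r3:5
  c7: -  regs: r0:10,r1:Add2,r2:Mul1,r3:5
  c8: CDB Add2=-5  regs: r0:10,r1:-5,r2:Mul1,r3:5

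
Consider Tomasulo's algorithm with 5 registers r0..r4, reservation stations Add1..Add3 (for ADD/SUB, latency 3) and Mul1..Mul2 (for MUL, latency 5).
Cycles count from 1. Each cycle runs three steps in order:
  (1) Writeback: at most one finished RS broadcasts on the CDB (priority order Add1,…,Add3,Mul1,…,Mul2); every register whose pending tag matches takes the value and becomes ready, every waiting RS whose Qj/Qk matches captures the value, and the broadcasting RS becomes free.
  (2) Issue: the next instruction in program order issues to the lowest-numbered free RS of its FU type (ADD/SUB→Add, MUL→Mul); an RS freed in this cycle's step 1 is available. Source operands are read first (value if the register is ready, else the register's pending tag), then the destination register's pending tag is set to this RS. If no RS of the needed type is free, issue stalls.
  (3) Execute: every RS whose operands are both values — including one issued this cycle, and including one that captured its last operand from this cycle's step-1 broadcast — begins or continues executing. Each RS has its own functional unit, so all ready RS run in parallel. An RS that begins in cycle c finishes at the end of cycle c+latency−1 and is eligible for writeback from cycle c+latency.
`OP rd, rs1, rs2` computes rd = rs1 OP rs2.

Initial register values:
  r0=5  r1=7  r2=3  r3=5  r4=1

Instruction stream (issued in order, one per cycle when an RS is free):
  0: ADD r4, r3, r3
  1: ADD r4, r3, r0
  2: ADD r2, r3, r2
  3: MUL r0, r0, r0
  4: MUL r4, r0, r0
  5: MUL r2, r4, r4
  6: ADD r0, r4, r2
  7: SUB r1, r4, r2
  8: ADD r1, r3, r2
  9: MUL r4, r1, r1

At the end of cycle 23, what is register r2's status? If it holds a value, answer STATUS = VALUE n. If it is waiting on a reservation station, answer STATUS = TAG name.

STATUS = VALUE 390625

c1: issue ADD r4<-Add1 | r0:5,r1:7,r2:3,r3:5,r4:Add1
c2: issue ADD r4<-Add2 | r0:5,r1:7,r2:3,r3:5,r4:Add2
c3: issue ADD r2<-Add3 | r0:5,r1:7,r2:Add3,r3:5,r4:Add2
c4: CDB Add1=10; issue MUL r0<-Mul1 | r0:Mul1,r1:7,r2:Add3,r3:5,r4:Add2
c5: CDB Add2=10; issue MUL r4<-Mul2 | r0:Mul1,r1:7,r2:Add3,r3:5,r4:Mul2
c6: CDB Add3=8; stall | r0:Mul1,r1:7,r2:8,r3:5,r4:Mul2
c7: stall | r0:Mul1,r1:7,r2:8,r3:5,r4:Mul2
c8: stall | r0:Mul1,r1:7,r2:8,r3:5,r4:Mul2
c9: CDB Mul1=25; issue MUL r2<-Mul1 | r0:25,r1:7,r2:Mul1,r3:5,r4:Mul2
c10: issue ADD r0<-Add1 | r0:Add1,r1:7,r2:Mul1,r3:5,r4:Mul2
c11: issue SUB r1<-Add2 | r0:Add1,r1:Add2,r2:Mul1,r3:5,r4:Mul2
c12: issue ADD r1<-Add3 | r0:Add1,r1:Add3,r2:Mul1,r3:5,r4:Mul2
c13: stall | r0:Add1,r1:Add3,r2:Mul1,r3:5,r4:Mul2
c14: CDB Mul2=625; issue MUL r4<-Mul2 | r0:Add1,r1:Add3,r2:Mul1,r3:5,r4:Mul2
c15: - | r0:Add1,r1:Add3,r2:Mul1,r3:5,r4:Mul2
c16: - | r0:Add1,r1:Add3,r2:Mul1,r3:5,r4:Mul2
c17: - | r0:Add1,r1:Add3,r2:Mul1,r3:5,r4:Mul2
c18: - | r0:Add1,r1:Add3,r2:Mul1,r3:5,r4:Mul2
c19: CDB Mul1=390625 | r0:Add1,r1:Add3,r2:390625,r3:5,r4:Mul2
c20: - | r0:Add1,r1:Add3,r2:390625,r3:5,r4:Mul2
c21: - | r0:Add1,r1:Add3,r2:390625,r3:5,r4:Mul2
c22: CDB Add1=391250 | r0:391250,r1:Add3,r2:390625,r3:5,r4:Mul2
c23: CDB Add2=-390000 | r0:391250,r1:Add3,r2:390625,r3:5,r4:Mul2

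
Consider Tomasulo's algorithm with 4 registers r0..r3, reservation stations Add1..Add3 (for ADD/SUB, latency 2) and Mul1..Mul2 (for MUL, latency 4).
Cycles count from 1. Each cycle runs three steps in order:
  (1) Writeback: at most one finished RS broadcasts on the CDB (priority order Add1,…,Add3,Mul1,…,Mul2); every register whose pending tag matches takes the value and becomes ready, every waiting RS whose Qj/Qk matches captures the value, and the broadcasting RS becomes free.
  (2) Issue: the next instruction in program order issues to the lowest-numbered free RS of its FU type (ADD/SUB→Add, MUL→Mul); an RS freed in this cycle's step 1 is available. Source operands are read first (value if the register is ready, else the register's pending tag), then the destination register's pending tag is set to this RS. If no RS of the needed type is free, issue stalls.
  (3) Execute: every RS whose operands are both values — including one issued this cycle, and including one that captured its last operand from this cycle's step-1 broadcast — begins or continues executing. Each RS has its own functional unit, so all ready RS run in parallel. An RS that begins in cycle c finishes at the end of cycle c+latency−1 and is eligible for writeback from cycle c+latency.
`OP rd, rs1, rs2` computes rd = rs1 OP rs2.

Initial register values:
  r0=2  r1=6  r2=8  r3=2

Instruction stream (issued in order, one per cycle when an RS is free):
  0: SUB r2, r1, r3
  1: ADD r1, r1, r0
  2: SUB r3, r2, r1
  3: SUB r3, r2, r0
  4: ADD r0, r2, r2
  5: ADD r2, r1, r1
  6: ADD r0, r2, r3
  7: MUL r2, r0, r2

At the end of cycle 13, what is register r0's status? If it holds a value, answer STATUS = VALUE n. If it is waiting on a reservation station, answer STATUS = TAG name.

c1: issue SUB r2<-Add1 | r0:2,r1:6,r2:Add1,r3:2
c2: issue ADD r1<-Add2 | r0:2,r1:Add2,r2:Add1,r3:2
c3: CDB Add1=4; issue SUB r3<-Add1 | r0:2,r1:Add2,r2:4,r3:Add1
c4: CDB Add2=8; issue SUB r3<-Add2 | r0:2,r1:8,r2:4,r3:Add2
c5: issue ADD r0<-Add3 | r0:Add3,r1:8,r2:4,r3:Add2
c6: CDB Add1=-4; issue ADD r2<-Add1 | r0:Add3,r1:8,r2:Add1,r3:Add2
c7: CDB Add2=2; issue ADD r0<-Add2 | r0:Add2,r1:8,r2:Add1,r3:2
c8: CDB Add1=16; issue MUL r2<-Mul1 | r0:Add2,r1:8,r2:Mul1,r3:2
c9: CDB Add3=8 | r0:Add2,r1:8,r2:Mul1,r3:2
c10: CDB Add2=18 | r0:18,r1:8,r2:Mul1,r3:2
c11: - | r0:18,r1:8,r2:Mul1,r3:2
c12: - | r0:18,r1:8,r2:Mul1,r3:2
c13: - | r0:18,r1:8,r2:Mul1,r3:2

STATUS = VALUE 18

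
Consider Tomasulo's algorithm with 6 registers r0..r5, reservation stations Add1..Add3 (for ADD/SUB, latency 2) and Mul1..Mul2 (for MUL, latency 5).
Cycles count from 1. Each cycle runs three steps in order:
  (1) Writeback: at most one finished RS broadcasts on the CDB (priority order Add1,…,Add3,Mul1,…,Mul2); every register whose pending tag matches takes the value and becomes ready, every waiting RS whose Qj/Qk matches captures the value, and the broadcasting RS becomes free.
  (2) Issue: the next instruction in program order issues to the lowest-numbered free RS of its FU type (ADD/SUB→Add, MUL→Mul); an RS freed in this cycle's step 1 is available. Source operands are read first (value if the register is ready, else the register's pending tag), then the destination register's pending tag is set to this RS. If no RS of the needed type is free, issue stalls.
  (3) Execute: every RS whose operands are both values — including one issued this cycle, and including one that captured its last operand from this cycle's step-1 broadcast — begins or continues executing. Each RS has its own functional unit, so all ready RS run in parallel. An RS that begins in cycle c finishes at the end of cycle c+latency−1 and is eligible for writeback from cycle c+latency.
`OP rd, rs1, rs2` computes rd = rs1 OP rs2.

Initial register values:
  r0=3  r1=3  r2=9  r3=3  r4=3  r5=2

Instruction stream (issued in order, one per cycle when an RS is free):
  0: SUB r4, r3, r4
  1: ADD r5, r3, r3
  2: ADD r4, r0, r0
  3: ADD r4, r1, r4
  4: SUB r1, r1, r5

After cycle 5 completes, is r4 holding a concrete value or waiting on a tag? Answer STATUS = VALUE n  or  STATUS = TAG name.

c1: issue SUB r4<-Add1 | r0:3,r1:3,r2:9,r3:3,r4:Add1,r5:2
c2: issue ADD r5<-Add2 | r0:3,r1:3,r2:9,r3:3,r4:Add1,r5:Add2
c3: CDB Add1=0; issue ADD r4<-Add1 | r0:3,r1:3,r2:9,r3:3,r4:Add1,r5:Add2
c4: CDB Add2=6; issue ADD r4<-Add2 | r0:3,r1:3,r2:9,r3:3,r4:Add2,r5:6
c5: CDB Add1=6; issue SUB r1<-Add1 | r0:3,r1:Add1,r2:9,r3:3,r4:Add2,r5:6

STATUS = TAG Add2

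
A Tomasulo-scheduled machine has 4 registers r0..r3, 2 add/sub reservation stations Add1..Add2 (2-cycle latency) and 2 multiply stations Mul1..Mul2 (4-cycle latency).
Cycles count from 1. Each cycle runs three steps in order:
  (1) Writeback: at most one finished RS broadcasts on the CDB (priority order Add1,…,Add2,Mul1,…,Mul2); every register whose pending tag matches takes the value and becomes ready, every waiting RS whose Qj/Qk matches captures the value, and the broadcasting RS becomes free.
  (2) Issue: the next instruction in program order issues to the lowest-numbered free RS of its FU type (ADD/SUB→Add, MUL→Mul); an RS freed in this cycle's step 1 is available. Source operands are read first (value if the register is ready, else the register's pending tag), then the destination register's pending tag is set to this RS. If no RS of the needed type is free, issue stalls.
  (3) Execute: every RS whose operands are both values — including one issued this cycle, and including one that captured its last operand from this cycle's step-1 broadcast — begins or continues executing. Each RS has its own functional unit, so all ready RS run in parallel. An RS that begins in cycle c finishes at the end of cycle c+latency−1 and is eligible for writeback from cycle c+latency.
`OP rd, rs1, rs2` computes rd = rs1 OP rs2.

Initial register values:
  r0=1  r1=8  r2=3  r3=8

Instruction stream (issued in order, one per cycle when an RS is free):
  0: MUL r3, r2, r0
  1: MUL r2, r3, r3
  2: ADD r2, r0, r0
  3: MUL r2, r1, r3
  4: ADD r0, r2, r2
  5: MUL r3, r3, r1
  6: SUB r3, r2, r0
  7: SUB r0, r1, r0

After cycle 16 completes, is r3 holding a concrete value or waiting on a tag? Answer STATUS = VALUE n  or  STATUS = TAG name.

  c1: issue MUL r3<-Mul1  regs: r0:1,r1:8,r2:3,r3:Mul1
  c2: issue MUL r2<-Mul2  regs: r0:1,r1:8,r2:Mul2,r3:Mul1
  c3: issue ADD r2<-Add1  regs: r0:1,r1:8,r2:Add1,r3:Mul1
  c4: stall  regs: r0:1,r1:8,r2:Add1,r3:Mul1
  c5: CDB Add1=2; stall  regs: r0:1,r1:8,r2:2,r3:Mul1
  c6: CDB Mul1=3; issue MUL r2<-Mul1  regs: r0:1,r1:8,r2:Mul1,r3:3
  c7: issue ADD r0<-Add1  regs: r0:Add1,r1:8,r2:Mul1,r3:3
  c8: stall  regs: r0:Add1,r1:8,r2:Mul1,r3:3
  c9: stall  regs: r0:Add1,r1:8,r2:Mul1,r3:3
  c10: CDB Mul1=24; issue MUL r3<-Mul1  regs: r0:Add1,r1:8,r2:24,r3:Mul1
  c11: CDB Mul2=9; issue SUB r3<-Add2  regs: r0:Add1,r1:8,r2:24,r3:Add2
  c12: CDB Add1=48; issue SUB r0<-Add1  regs: r0:Add1,r1:8,r2:24,r3:Add2
  c13: -  regs: r0:Add1,r1:8,r2:24,r3:Add2
  c14: CDB Add1=-40  regs: r0:-40,r1:8,r2:24,r3:Add2
  c15: CDB Add2=-24  regs: r0:-40,r1:8,r2:24,r3:-24
  c16: CDB Mul1=24  regs: r0:-40,r1:8,r2:24,r3:-24

STATUS = VALUE -24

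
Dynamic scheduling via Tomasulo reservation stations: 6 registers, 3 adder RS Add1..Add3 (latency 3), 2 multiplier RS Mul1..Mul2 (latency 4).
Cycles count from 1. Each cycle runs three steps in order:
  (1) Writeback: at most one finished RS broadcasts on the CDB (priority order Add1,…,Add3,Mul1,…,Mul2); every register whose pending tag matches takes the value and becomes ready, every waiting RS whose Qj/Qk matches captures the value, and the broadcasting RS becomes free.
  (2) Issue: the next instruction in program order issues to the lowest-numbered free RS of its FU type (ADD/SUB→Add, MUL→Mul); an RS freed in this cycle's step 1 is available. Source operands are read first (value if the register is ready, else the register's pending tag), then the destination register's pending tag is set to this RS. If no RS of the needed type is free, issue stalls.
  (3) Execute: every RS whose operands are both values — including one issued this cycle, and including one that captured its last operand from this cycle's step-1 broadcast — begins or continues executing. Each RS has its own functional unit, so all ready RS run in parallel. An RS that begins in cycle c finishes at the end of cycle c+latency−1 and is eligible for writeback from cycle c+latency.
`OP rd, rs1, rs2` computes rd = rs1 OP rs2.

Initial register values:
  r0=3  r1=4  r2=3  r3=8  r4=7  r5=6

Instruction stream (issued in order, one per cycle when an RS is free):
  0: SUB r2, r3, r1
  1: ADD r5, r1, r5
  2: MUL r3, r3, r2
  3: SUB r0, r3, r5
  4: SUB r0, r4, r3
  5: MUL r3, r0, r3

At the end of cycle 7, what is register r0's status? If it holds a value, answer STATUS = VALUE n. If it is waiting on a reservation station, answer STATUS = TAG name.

STATUS = TAG Add2

c1: issue SUB r2<-Add1 | r0:3,r1:4,r2:Add1,r3:8,r4:7,r5:6
c2: issue ADD r5<-Add2 | r0:3,r1:4,r2:Add1,r3:8,r4:7,r5:Add2
c3: issue MUL r3<-Mul1 | r0:3,r1:4,r2:Add1,r3:Mul1,r4:7,r5:Add2
c4: CDB Add1=4; issue SUB r0<-Add1 | r0:Add1,r1:4,r2:4,r3:Mul1,r4:7,r5:Add2
c5: CDB Add2=10; issue SUB r0<-Add2 | r0:Add2,r1:4,r2:4,r3:Mul1,r4:7,r5:10
c6: issue MUL r3<-Mul2 | r0:Add2,r1:4,r2:4,r3:Mul2,r4:7,r5:10
c7: - | r0:Add2,r1:4,r2:4,r3:Mul2,r4:7,r5:10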